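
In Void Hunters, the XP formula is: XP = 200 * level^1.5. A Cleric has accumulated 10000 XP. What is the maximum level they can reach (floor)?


XP = 200 * level^1.5, so level = (XP / 200)^(1/1.5)
= (10000 / 200)^(1/1.5)
= 50.0^0.6667
= 13.5721
Floor: level = 13

level 13


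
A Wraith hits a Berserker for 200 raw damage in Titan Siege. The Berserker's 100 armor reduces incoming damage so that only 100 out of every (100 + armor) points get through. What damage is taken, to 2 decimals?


actual = 200 * 100 / (100 + 100)
= 200 * 100 / 200
= 20000 / 200
= 100.00

100.00 damage


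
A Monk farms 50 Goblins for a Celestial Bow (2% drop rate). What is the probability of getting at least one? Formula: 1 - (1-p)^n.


P(at least one) = 1 - P(none) = 1 - (1-p)^n
p = 2/100 = 0.02
1 - p = 0.98
(1 - p)^50 = 0.98^50 = 0.364170
P(at least one) = 1 - 0.364170 = 0.6358

0.6358


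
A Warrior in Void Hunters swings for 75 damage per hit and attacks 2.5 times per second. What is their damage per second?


DPS = damage * attack_speed
= 75 * 2.5
= 187.5

187.5 DPS


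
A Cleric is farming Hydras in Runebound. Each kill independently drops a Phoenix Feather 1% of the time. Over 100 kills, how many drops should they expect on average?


Expected drops = kills * (drop_rate / 100)
= 100 * (1 / 100)
= 100 * 0.01
= 1.0

1.0 drops


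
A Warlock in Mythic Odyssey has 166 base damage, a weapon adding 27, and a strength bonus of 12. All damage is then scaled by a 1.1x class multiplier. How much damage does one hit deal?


Sum base + weapon + str = 166 + 27 + 12 = 205
Multiply by 1.1:
205 * 1.1 = 225.5

225.5 damage


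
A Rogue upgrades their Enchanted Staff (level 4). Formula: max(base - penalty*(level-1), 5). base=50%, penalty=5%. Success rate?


raw_rate = 50 - 5 * (4 - 1)
= 50 - 5 * 3
= 50 - 15
= 35
Apply floor: max(35, 5) = 35%

35%


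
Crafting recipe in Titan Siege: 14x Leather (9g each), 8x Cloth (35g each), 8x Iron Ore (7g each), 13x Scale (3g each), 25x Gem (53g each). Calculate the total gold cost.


Cost breakdown:
  Leather: 14 * 9 = 126
  Cloth: 8 * 35 = 280
  Iron Ore: 8 * 7 = 56
  Scale: 13 * 3 = 39
  Gem: 25 * 53 = 1325
Total = 126 + 280 + 56 + 39 + 1325 = 1826

1826 gold


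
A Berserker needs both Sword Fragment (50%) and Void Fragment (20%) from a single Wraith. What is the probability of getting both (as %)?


For independent events, P(both) = P(A) * P(B)
= 50% * 20%
= 1000 / 100 %
= 10.0%

10.0%


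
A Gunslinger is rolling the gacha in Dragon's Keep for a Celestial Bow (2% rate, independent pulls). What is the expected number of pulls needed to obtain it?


Expected pulls for a geometric distribution = 1/p = 100 / rate%
= 100 / 2
= 50.0

50.0 pulls


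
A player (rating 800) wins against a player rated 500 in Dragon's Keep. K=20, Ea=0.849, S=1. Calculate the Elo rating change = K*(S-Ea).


Elo update: delta = K * (S - Ea), where S = 1 (wins)
S - Ea = 1 - 0.849 = 0.151
Rating change = 20 * 0.151
= 3.02

3.02 rating points


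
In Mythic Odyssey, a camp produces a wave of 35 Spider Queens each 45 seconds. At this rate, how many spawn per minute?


Spawns per minute = count * (60 / interval)
= 35 * (60 / 45)
= 35 * 1.3333
= 46.67

46.67 per minute


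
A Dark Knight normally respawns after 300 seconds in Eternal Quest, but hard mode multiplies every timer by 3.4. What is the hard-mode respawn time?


Respawn time = base * multiplier
= 300 * 3.4
= 1020.0 seconds

1020.0 seconds


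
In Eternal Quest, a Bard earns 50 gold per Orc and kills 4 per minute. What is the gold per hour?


Gold per minute = 50 * 4 = 200
Gold per hour = 200 * 60 = 12000

12000 gold/hour


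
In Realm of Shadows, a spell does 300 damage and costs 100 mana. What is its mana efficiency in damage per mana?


Efficiency = damage / mana
= 300 / 100
= 3.00

3.00 dmg/mana


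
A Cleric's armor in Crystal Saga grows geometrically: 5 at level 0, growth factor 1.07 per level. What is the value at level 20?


value = base * growth^level
= 5 * 1.07^20
= 5 * 3.869684
= 19.35

19.35 armor


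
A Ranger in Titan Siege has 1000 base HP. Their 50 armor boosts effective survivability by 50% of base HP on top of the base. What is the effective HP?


EHP = 1000 * (1 + 50/100)
= 1000 * (1 + 0.5)
= 1000 * 1.5
= 1500.0

1500.0 EHP


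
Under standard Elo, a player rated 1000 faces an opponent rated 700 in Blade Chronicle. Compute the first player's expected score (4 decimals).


Elo expected score: Ea = 1/(1 + 10^((Rb-Ra)/400))
Rb - Ra = 700 - 1000 = -300
(Rb-Ra)/400 = -300/400 = -0.75
10^-0.75 = 0.177828
Ea = 1/(1 + 0.177828) = 1/1.177828 = 0.8490

0.8490


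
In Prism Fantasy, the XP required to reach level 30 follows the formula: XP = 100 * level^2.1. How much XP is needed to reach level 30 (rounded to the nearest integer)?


XP = 100 * level^2.1
Substitute level = 30:
XP = 100 * 30^2.1
= 100 * 1264.6042
= 126460

126460 XP


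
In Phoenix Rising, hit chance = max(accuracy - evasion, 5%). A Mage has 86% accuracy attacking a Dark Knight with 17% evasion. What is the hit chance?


accuracy - evasion = 86 - 17 = 69
Apply floor: max(69, 5) = 69
Hit chance = 69%

69%


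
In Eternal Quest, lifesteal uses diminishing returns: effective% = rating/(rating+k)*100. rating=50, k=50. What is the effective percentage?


effective% = rating / (rating + k) * 100
= 50 / (50 + 50) * 100
= 50 / 100 * 100
= 0.5 * 100
= 50.00%

50.00%


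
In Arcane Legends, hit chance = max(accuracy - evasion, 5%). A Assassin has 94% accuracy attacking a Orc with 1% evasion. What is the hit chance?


accuracy - evasion = 94 - 1 = 93
Apply floor: max(93, 5) = 93
Hit chance = 93%

93%


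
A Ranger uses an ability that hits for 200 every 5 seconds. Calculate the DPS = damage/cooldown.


DPS = damage / cooldown
= 200 / 5
= 40.00

40.00 DPS


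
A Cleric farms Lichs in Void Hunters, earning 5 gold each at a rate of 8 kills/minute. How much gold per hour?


Gold per minute = 5 * 8 = 40
Gold per hour = 40 * 60 = 2400

2400 gold/hour


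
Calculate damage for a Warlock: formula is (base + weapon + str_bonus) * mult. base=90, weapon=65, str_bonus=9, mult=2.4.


Sum base + weapon + str = 90 + 65 + 9 = 164
Multiply by 2.4:
164 * 2.4 = 393.6

393.6 damage


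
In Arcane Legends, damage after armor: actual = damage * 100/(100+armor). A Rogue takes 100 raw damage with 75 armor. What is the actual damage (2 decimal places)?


actual = 100 * 100 / (100 + 75)
= 100 * 100 / 175
= 10000 / 175
= 57.14

57.14 damage


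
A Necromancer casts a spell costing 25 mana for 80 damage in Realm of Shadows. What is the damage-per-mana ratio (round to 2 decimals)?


Efficiency = damage / mana
= 80 / 25
= 3.20

3.20 dmg/mana


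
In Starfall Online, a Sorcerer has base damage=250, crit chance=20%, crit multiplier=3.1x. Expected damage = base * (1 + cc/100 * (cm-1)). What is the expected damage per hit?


E[dmg] = base * (1 + crit_chance * (crit_mult - 1))
cc as decimal = 20/100 = 0.2
cm - 1 = 3.1 - 1 = 2.1
Bonus factor = 0.2 * 2.1 = 0.42
Total multiplier = 1 + 0.42 = 1.42
Expected damage = 250 * 1.42 = 355.00

355.00 damage


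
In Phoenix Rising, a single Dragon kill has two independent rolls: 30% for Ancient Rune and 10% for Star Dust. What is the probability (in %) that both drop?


For independent events, P(both) = P(A) * P(B)
= 30% * 10%
= 300 / 100 %
= 3.0%

3.0%


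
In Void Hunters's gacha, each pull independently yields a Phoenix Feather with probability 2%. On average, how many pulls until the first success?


Expected pulls for a geometric distribution = 1/p = 100 / rate%
= 100 / 2
= 50.0

50.0 pulls


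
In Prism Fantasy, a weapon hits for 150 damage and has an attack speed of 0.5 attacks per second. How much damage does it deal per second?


DPS = damage * attack_speed
= 150 * 0.5
= 75.0

75.0 DPS


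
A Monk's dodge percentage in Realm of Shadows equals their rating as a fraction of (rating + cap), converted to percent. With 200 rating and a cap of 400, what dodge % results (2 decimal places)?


dodge% = 200 / (200 + 400) * 100
= 200 / 600 * 100
= 0.333333 * 100
= 33.33%

33.33%


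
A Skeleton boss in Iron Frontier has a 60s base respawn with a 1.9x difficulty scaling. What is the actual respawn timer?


Respawn time = base * multiplier
= 60 * 1.9
= 114.0 seconds

114.0 seconds


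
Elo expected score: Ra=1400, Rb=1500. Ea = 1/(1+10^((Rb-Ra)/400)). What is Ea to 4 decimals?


Elo expected score: Ea = 1/(1 + 10^((Rb-Ra)/400))
Rb - Ra = 1500 - 1400 = 100
(Rb-Ra)/400 = 100/400 = 0.25
10^0.25 = 1.778279
Ea = 1/(1 + 1.778279) = 1/2.778279 = 0.3599

0.3599


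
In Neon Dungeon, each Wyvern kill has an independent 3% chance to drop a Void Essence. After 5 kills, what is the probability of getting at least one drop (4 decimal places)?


P(at least one) = 1 - P(none) = 1 - (1-p)^n
p = 3/100 = 0.03
1 - p = 0.97
(1 - p)^5 = 0.97^5 = 0.858734
P(at least one) = 1 - 0.858734 = 0.1413

0.1413


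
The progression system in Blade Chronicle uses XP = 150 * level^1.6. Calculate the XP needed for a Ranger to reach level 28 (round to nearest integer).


XP = 150 * level^1.6
Substitute level = 28:
XP = 150 * 28^1.6
= 150 * 206.7535
= 31013

31013 XP


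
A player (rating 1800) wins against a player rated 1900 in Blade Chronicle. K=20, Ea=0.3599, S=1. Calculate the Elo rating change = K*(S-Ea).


Elo update: delta = K * (S - Ea), where S = 1 (wins)
S - Ea = 1 - 0.3599 = 0.6401
Rating change = 20 * 0.6401
= 12.80

12.80 rating points


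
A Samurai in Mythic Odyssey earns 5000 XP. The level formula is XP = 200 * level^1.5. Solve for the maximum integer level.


XP = 200 * level^1.5, so level = (XP / 200)^(1/1.5)
= (5000 / 200)^(1/1.5)
= 25.0^0.6667
= 8.5499
Floor: level = 8

level 8


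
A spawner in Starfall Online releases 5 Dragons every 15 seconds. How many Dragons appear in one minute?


Spawns per minute = count * (60 / interval)
= 5 * (60 / 15)
= 5 * 4.0
= 20.0

20.0 per minute


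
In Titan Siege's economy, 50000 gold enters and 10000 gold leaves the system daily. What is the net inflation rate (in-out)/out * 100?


Net gold = 50000 - 10000 = 40000
Inflation rate = net / sunk * 100 = 40000 / 10000 * 100
= 4.0 * 100
= 400.00%

400.00%


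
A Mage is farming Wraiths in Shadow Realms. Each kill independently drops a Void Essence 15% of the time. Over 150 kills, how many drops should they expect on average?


Expected drops = kills * (drop_rate / 100)
= 150 * (15 / 100)
= 150 * 0.15
= 22.5

22.5 drops


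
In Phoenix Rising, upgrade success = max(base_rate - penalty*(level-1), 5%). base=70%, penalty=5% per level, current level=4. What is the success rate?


raw_rate = 70 - 5 * (4 - 1)
= 70 - 5 * 3
= 70 - 15
= 55
Apply floor: max(55, 5) = 55%

55%


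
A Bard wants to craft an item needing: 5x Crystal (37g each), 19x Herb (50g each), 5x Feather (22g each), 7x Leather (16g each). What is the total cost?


Cost breakdown:
  Crystal: 5 * 37 = 185
  Herb: 19 * 50 = 950
  Feather: 5 * 22 = 110
  Leather: 7 * 16 = 112
Total = 185 + 950 + 110 + 112 = 1357

1357 gold


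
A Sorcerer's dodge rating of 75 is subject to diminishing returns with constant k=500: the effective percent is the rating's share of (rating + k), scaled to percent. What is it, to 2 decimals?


effective% = rating / (rating + k) * 100
= 75 / (75 + 500) * 100
= 75 / 575 * 100
= 0.130435 * 100
= 13.04%

13.04%


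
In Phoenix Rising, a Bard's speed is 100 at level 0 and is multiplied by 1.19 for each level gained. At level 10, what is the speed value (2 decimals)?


value = base * growth^level
= 100 * 1.19^10
= 100 * 5.694684
= 569.47

569.47 speed


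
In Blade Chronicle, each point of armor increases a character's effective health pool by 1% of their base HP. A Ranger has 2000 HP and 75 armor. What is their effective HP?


EHP = 2000 * (1 + 75/100)
= 2000 * (1 + 0.75)
= 2000 * 1.75
= 3500.0

3500.0 EHP


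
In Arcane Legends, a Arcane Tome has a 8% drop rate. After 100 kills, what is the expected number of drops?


Expected drops = kills * (drop_rate / 100)
= 100 * (8 / 100)
= 100 * 0.08
= 8.0

8.0 drops


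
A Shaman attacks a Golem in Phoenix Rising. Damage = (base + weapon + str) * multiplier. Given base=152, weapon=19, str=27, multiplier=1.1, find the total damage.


Sum base + weapon + str = 152 + 19 + 27 = 198
Multiply by 1.1:
198 * 1.1 = 217.8

217.8 damage


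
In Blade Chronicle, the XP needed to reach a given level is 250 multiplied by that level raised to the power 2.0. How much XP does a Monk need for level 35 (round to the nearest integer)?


XP = 250 * level^2.0
Substitute level = 35:
XP = 250 * 35^2.0
= 250 * 1225.0
= 306250

306250 XP


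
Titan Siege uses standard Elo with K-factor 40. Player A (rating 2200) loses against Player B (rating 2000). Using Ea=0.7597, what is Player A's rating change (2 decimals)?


Elo update: delta = K * (S - Ea), where S = 0 (loses)
S - Ea = 0 - 0.7597 = -0.7597
Rating change = 40 * -0.7597
= -30.39

-30.39 rating points


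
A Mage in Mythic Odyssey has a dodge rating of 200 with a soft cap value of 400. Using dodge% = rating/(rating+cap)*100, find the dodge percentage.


dodge% = 200 / (200 + 400) * 100
= 200 / 600 * 100
= 0.333333 * 100
= 33.33%

33.33%


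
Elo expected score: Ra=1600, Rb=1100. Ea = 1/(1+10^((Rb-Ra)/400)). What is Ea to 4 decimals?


Elo expected score: Ea = 1/(1 + 10^((Rb-Ra)/400))
Rb - Ra = 1100 - 1600 = -500
(Rb-Ra)/400 = -500/400 = -1.25
10^-1.25 = 0.056234
Ea = 1/(1 + 0.056234) = 1/1.056234 = 0.9468

0.9468


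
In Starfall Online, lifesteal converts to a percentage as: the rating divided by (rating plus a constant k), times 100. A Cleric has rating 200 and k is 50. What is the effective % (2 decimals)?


effective% = rating / (rating + k) * 100
= 200 / (200 + 50) * 100
= 200 / 250 * 100
= 0.8 * 100
= 80.00%

80.00%


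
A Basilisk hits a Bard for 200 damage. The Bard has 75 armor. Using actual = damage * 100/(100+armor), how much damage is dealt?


actual = 200 * 100 / (100 + 75)
= 200 * 100 / 175
= 20000 / 175
= 114.29

114.29 damage


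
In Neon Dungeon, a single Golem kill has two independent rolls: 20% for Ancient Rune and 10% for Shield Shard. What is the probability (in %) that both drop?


For independent events, P(both) = P(A) * P(B)
= 20% * 10%
= 200 / 100 %
= 2.0%

2.0%


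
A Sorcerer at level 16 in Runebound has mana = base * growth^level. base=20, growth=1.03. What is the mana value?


value = base * growth^level
= 20 * 1.03^16
= 20 * 1.604706
= 32.09

32.09 mana


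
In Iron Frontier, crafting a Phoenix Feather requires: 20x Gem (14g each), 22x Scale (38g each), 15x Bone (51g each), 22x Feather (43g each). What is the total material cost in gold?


Cost breakdown:
  Gem: 20 * 14 = 280
  Scale: 22 * 38 = 836
  Bone: 15 * 51 = 765
  Feather: 22 * 43 = 946
Total = 280 + 836 + 765 + 946 = 2827

2827 gold


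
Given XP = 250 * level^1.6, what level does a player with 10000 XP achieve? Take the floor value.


XP = 250 * level^1.6, so level = (XP / 250)^(1/1.6)
= (10000 / 250)^(1/1.6)
= 40.0^0.625
= 10.0297
Floor: level = 10

level 10


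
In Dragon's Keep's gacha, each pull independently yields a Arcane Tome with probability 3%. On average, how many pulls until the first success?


Expected pulls for a geometric distribution = 1/p = 100 / rate%
= 100 / 3
= 33.33

33.33 pulls


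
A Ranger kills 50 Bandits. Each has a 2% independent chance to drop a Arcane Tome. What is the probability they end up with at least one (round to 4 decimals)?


P(at least one) = 1 - P(none) = 1 - (1-p)^n
p = 2/100 = 0.02
1 - p = 0.98
(1 - p)^50 = 0.98^50 = 0.364170
P(at least one) = 1 - 0.364170 = 0.6358

0.6358


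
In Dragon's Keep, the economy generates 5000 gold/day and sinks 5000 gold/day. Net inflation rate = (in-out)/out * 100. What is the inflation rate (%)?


Net gold = 5000 - 5000 = 0
Inflation rate = net / sunk * 100 = 0 / 5000 * 100
= 0.0 * 100
= 0.00%

0.00%


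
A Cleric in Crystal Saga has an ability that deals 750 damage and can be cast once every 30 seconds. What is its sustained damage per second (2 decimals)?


DPS = damage / cooldown
= 750 / 30
= 25.00

25.00 DPS


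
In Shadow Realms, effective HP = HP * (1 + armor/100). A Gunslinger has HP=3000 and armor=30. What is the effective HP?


EHP = 3000 * (1 + 30/100)
= 3000 * (1 + 0.3)
= 3000 * 1.3
= 3900.0

3900.0 EHP


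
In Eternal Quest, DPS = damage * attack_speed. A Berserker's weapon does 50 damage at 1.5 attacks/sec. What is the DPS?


DPS = damage * attack_speed
= 50 * 1.5
= 75.0

75.0 DPS


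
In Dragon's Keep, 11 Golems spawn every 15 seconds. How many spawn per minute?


Spawns per minute = count * (60 / interval)
= 11 * (60 / 15)
= 11 * 4.0
= 44.0

44.0 per minute


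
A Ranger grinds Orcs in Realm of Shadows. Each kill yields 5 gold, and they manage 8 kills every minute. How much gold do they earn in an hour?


Gold per minute = 5 * 8 = 40
Gold per hour = 40 * 60 = 2400

2400 gold/hour


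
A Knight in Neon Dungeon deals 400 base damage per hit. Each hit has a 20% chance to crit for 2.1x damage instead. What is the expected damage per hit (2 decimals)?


E[dmg] = base * (1 + crit_chance * (crit_mult - 1))
cc as decimal = 20/100 = 0.2
cm - 1 = 2.1 - 1 = 1.1
Bonus factor = 0.2 * 1.1 = 0.22
Total multiplier = 1 + 0.22 = 1.22
Expected damage = 400 * 1.22 = 488.00

488.00 damage


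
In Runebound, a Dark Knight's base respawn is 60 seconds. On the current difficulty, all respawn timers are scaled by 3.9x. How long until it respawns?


Respawn time = base * multiplier
= 60 * 3.9
= 234.0 seconds

234.0 seconds


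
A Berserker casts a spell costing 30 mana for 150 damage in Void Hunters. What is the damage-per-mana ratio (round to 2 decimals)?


Efficiency = damage / mana
= 150 / 30
= 5.00

5.00 dmg/mana


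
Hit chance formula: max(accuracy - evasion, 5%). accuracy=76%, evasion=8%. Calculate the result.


accuracy - evasion = 76 - 8 = 68
Apply floor: max(68, 5) = 68
Hit chance = 68%

68%


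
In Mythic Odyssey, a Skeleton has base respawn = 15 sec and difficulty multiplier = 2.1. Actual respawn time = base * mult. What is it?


Respawn time = base * multiplier
= 15 * 2.1
= 31.5 seconds

31.5 seconds


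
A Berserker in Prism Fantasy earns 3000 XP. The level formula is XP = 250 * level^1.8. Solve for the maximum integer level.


XP = 250 * level^1.8, so level = (XP / 250)^(1/1.8)
= (3000 / 250)^(1/1.8)
= 12.0^0.5556
= 3.9769
Floor: level = 3

level 3


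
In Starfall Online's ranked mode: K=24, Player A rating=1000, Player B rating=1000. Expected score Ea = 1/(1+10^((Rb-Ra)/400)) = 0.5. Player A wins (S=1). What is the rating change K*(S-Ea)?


Elo update: delta = K * (S - Ea), where S = 1 (wins)
S - Ea = 1 - 0.5 = 0.5
Rating change = 24 * 0.5
= 12.00

12.00 rating points


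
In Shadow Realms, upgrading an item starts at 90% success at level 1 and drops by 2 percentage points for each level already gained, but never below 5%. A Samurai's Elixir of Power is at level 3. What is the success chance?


raw_rate = 90 - 2 * (3 - 1)
= 90 - 2 * 2
= 90 - 4
= 86
Apply floor: max(86, 5) = 86%

86%


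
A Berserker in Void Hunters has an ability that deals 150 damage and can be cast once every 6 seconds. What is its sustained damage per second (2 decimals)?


DPS = damage / cooldown
= 150 / 6
= 25.00

25.00 DPS


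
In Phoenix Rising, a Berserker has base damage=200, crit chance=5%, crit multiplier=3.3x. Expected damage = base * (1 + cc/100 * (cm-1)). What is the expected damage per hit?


E[dmg] = base * (1 + crit_chance * (crit_mult - 1))
cc as decimal = 5/100 = 0.05
cm - 1 = 3.3 - 1 = 2.3
Bonus factor = 0.05 * 2.3 = 0.115
Total multiplier = 1 + 0.115 = 1.115
Expected damage = 200 * 1.115 = 223.00

223.00 damage


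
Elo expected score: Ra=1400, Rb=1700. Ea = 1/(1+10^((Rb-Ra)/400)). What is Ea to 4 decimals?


Elo expected score: Ea = 1/(1 + 10^((Rb-Ra)/400))
Rb - Ra = 1700 - 1400 = 300
(Rb-Ra)/400 = 300/400 = 0.75
10^0.75 = 5.623413
Ea = 1/(1 + 5.623413) = 1/6.623413 = 0.1510

0.1510


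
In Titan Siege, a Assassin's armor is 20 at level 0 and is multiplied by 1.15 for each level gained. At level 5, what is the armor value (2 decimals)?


value = base * growth^level
= 20 * 1.15^5
= 20 * 2.011357
= 40.23

40.23 armor


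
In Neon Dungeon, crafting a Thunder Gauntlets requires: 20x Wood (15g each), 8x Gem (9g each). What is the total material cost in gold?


Cost breakdown:
  Wood: 20 * 15 = 300
  Gem: 8 * 9 = 72
Total = 300 + 72 = 372

372 gold


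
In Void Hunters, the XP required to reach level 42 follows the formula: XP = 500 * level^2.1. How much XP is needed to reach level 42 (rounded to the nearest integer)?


XP = 500 * level^2.1
Substitute level = 42:
XP = 500 * 42^2.1
= 500 * 2563.4421
= 1281721

1281721 XP


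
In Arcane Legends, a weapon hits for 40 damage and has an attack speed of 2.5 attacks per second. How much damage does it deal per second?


DPS = damage * attack_speed
= 40 * 2.5
= 100.0

100.0 DPS


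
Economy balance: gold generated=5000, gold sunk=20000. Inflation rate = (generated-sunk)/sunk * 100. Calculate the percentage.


Net gold = 5000 - 20000 = -15000
Inflation rate = net / sunk * 100 = -15000 / 20000 * 100
= -0.75 * 100
= -75.00%

-75.00%


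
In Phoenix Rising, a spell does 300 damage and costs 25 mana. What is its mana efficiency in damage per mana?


Efficiency = damage / mana
= 300 / 25
= 12.00

12.00 dmg/mana


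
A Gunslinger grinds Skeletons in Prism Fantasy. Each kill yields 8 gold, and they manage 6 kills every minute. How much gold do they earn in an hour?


Gold per minute = 8 * 6 = 48
Gold per hour = 48 * 60 = 2880

2880 gold/hour


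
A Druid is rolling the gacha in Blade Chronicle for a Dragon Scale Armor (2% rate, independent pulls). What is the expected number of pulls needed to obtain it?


Expected pulls for a geometric distribution = 1/p = 100 / rate%
= 100 / 2
= 50.0

50.0 pulls


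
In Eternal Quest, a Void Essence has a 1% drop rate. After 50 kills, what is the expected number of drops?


Expected drops = kills * (drop_rate / 100)
= 50 * (1 / 100)
= 50 * 0.01
= 0.5

0.5 drops


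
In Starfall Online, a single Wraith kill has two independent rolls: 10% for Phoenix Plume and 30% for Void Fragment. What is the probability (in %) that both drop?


For independent events, P(both) = P(A) * P(B)
= 10% * 30%
= 300 / 100 %
= 3.0%

3.0%


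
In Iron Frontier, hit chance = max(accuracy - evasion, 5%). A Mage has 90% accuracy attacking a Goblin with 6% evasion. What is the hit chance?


accuracy - evasion = 90 - 6 = 84
Apply floor: max(84, 5) = 84
Hit chance = 84%

84%


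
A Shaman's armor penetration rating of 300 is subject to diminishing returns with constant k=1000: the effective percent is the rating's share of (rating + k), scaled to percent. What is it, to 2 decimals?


effective% = rating / (rating + k) * 100
= 300 / (300 + 1000) * 100
= 300 / 1300 * 100
= 0.230769 * 100
= 23.08%

23.08%


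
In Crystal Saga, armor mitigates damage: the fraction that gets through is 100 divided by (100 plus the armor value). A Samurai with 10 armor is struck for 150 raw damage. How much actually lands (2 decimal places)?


actual = 150 * 100 / (100 + 10)
= 150 * 100 / 110
= 15000 / 110
= 136.36

136.36 damage


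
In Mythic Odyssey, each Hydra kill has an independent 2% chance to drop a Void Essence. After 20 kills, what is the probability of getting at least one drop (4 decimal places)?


P(at least one) = 1 - P(none) = 1 - (1-p)^n
p = 2/100 = 0.02
1 - p = 0.98
(1 - p)^20 = 0.98^20 = 0.667608
P(at least one) = 1 - 0.667608 = 0.3324

0.3324


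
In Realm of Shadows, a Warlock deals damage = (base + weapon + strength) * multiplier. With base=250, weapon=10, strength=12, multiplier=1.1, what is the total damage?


Sum base + weapon + str = 250 + 10 + 12 = 272
Multiply by 1.1:
272 * 1.1 = 299.2

299.2 damage


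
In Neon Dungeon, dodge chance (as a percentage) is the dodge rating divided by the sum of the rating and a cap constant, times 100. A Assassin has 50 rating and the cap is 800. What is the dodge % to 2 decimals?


dodge% = 50 / (50 + 800) * 100
= 50 / 850 * 100
= 0.058824 * 100
= 5.88%

5.88%


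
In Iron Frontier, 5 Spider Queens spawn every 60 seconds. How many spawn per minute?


Spawns per minute = count * (60 / interval)
= 5 * (60 / 60)
= 5 * 1.0
= 5.0

5.0 per minute


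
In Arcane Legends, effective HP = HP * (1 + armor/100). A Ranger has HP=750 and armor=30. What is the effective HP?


EHP = 750 * (1 + 30/100)
= 750 * (1 + 0.3)
= 750 * 1.3
= 975.0

975.0 EHP


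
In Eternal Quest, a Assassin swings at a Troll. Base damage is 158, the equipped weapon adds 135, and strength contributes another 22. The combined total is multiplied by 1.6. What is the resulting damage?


Sum base + weapon + str = 158 + 135 + 22 = 315
Multiply by 1.6:
315 * 1.6 = 504.0

504.0 damage


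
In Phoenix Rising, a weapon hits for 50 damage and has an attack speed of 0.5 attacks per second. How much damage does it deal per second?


DPS = damage * attack_speed
= 50 * 0.5
= 25.0

25.0 DPS


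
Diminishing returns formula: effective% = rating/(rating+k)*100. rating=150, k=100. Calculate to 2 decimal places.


effective% = rating / (rating + k) * 100
= 150 / (150 + 100) * 100
= 150 / 250 * 100
= 0.6 * 100
= 60.00%

60.00%


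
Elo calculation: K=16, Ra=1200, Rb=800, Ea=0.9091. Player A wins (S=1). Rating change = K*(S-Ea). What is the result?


Elo update: delta = K * (S - Ea), where S = 1 (wins)
S - Ea = 1 - 0.9091 = 0.0909
Rating change = 16 * 0.0909
= 1.45

1.45 rating points


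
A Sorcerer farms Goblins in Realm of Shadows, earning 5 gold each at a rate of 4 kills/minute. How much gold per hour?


Gold per minute = 5 * 4 = 20
Gold per hour = 20 * 60 = 1200

1200 gold/hour


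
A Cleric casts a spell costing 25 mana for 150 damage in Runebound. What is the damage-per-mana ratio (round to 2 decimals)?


Efficiency = damage / mana
= 150 / 25
= 6.00

6.00 dmg/mana


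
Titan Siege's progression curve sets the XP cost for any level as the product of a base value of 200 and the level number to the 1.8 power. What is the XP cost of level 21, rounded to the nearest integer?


XP = 200 * level^1.8
Substitute level = 21:
XP = 200 * 21^1.8
= 200 * 239.8804
= 47976

47976 XP


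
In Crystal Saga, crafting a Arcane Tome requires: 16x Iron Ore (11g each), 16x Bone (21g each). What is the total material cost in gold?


Cost breakdown:
  Iron Ore: 16 * 11 = 176
  Bone: 16 * 21 = 336
Total = 176 + 336 = 512

512 gold


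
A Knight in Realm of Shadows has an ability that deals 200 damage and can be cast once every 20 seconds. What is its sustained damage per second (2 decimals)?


DPS = damage / cooldown
= 200 / 20
= 10.00

10.00 DPS


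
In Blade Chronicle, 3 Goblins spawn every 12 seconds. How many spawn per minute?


Spawns per minute = count * (60 / interval)
= 3 * (60 / 12)
= 3 * 5.0
= 15.0

15.0 per minute


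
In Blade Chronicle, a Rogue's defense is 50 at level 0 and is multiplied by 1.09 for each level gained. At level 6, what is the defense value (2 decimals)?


value = base * growth^level
= 50 * 1.09^6
= 50 * 1.6771
= 83.86

83.86 defense


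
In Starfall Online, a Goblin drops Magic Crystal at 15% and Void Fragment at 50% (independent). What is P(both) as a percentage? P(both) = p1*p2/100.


For independent events, P(both) = P(A) * P(B)
= 15% * 50%
= 750 / 100 %
= 7.5%

7.5%


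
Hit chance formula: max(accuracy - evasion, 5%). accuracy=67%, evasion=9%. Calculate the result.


accuracy - evasion = 67 - 9 = 58
Apply floor: max(58, 5) = 58
Hit chance = 58%

58%


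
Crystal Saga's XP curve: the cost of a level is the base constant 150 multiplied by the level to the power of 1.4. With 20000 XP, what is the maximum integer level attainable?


XP = 150 * level^1.4, so level = (XP / 150)^(1/1.4)
= (20000 / 150)^(1/1.4)
= 133.3333^0.7143
= 32.9468
Floor: level = 32

level 32


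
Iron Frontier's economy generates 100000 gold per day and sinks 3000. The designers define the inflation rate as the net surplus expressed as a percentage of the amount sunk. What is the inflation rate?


Net gold = 100000 - 3000 = 97000
Inflation rate = net / sunk * 100 = 97000 / 3000 * 100
= 32.333333 * 100
= 3233.33%

3233.33%


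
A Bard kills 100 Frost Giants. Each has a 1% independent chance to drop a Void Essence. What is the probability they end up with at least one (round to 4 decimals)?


P(at least one) = 1 - P(none) = 1 - (1-p)^n
p = 1/100 = 0.01
1 - p = 0.99
(1 - p)^100 = 0.99^100 = 0.366032
P(at least one) = 1 - 0.366032 = 0.6340

0.6340


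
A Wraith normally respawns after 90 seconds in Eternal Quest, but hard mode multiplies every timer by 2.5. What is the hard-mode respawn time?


Respawn time = base * multiplier
= 90 * 2.5
= 225.0 seconds

225.0 seconds


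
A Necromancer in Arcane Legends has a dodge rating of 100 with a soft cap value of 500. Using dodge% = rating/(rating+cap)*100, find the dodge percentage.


dodge% = 100 / (100 + 500) * 100
= 100 / 600 * 100
= 0.166667 * 100
= 16.67%

16.67%


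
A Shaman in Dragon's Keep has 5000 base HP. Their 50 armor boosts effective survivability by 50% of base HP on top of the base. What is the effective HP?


EHP = 5000 * (1 + 50/100)
= 5000 * (1 + 0.5)
= 5000 * 1.5
= 7500.0

7500.0 EHP


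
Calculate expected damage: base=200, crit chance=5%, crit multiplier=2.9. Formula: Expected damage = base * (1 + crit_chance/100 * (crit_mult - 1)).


E[dmg] = base * (1 + crit_chance * (crit_mult - 1))
cc as decimal = 5/100 = 0.05
cm - 1 = 2.9 - 1 = 1.9
Bonus factor = 0.05 * 1.9 = 0.095
Total multiplier = 1 + 0.095 = 1.095
Expected damage = 200 * 1.095 = 219.00

219.00 damage


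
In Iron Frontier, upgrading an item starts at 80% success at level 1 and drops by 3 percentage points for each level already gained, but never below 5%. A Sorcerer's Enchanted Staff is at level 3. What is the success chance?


raw_rate = 80 - 3 * (3 - 1)
= 80 - 3 * 2
= 80 - 6
= 74
Apply floor: max(74, 5) = 74%

74%


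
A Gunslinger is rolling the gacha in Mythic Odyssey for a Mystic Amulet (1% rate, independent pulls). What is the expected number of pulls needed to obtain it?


Expected pulls for a geometric distribution = 1/p = 100 / rate%
= 100 / 1
= 100.0

100.0 pulls


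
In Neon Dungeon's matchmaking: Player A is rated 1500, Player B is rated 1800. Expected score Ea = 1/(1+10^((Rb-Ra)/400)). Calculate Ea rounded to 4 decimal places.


Elo expected score: Ea = 1/(1 + 10^((Rb-Ra)/400))
Rb - Ra = 1800 - 1500 = 300
(Rb-Ra)/400 = 300/400 = 0.75
10^0.75 = 5.623413
Ea = 1/(1 + 5.623413) = 1/6.623413 = 0.1510

0.1510


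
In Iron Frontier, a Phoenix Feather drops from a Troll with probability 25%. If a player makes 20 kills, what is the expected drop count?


Expected drops = kills * (drop_rate / 100)
= 20 * (25 / 100)
= 20 * 0.25
= 5.0

5.0 drops


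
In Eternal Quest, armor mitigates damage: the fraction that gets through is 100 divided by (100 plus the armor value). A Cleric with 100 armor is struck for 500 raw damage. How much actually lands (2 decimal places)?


actual = 500 * 100 / (100 + 100)
= 500 * 100 / 200
= 50000 / 200
= 250.00

250.00 damage


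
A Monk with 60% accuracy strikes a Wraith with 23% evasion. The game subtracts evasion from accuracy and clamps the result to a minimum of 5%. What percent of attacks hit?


accuracy - evasion = 60 - 23 = 37
Apply floor: max(37, 5) = 37
Hit chance = 37%

37%


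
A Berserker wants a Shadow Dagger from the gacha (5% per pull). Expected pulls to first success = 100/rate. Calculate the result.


Expected pulls for a geometric distribution = 1/p = 100 / rate%
= 100 / 5
= 20.0

20.0 pulls


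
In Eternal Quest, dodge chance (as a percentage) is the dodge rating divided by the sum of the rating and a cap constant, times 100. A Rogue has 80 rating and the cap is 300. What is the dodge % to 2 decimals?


dodge% = 80 / (80 + 300) * 100
= 80 / 380 * 100
= 0.210526 * 100
= 21.05%

21.05%


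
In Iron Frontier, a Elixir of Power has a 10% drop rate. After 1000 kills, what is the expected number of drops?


Expected drops = kills * (drop_rate / 100)
= 1000 * (10 / 100)
= 1000 * 0.1
= 100.0

100.0 drops


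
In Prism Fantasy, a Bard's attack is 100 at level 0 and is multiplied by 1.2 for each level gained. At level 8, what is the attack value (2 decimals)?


value = base * growth^level
= 100 * 1.2^8
= 100 * 4.299817
= 429.98

429.98 attack


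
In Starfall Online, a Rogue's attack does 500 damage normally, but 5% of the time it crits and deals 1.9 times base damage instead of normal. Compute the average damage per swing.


E[dmg] = base * (1 + crit_chance * (crit_mult - 1))
cc as decimal = 5/100 = 0.05
cm - 1 = 1.9 - 1 = 0.9
Bonus factor = 0.05 * 0.9 = 0.045
Total multiplier = 1 + 0.045 = 1.045
Expected damage = 500 * 1.045 = 522.50

522.50 damage


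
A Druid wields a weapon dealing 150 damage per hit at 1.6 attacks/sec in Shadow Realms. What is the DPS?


DPS = damage * attack_speed
= 150 * 1.6
= 240.0

240.0 DPS


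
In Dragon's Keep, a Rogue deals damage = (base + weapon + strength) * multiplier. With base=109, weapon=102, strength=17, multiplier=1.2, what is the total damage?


Sum base + weapon + str = 109 + 102 + 17 = 228
Multiply by 1.2:
228 * 1.2 = 273.6

273.6 damage


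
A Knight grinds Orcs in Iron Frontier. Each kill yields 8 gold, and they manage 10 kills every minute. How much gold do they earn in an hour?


Gold per minute = 8 * 10 = 80
Gold per hour = 80 * 60 = 4800

4800 gold/hour


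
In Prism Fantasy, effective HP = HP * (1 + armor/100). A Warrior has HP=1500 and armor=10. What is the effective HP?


EHP = 1500 * (1 + 10/100)
= 1500 * (1 + 0.1)
= 1500 * 1.1
= 1650.0

1650.0 EHP


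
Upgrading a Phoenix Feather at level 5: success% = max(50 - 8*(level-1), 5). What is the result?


raw_rate = 50 - 8 * (5 - 1)
= 50 - 8 * 4
= 50 - 32
= 18
Apply floor: max(18, 5) = 18%

18%


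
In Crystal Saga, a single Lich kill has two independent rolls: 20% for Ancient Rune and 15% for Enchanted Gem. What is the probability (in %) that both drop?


For independent events, P(both) = P(A) * P(B)
= 20% * 15%
= 300 / 100 %
= 3.0%

3.0%


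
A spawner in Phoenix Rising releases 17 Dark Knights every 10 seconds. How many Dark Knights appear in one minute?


Spawns per minute = count * (60 / interval)
= 17 * (60 / 10)
= 17 * 6.0
= 102.0

102.0 per minute


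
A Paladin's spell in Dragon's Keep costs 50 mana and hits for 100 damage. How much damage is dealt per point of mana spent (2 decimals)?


Efficiency = damage / mana
= 100 / 50
= 2.00

2.00 dmg/mana


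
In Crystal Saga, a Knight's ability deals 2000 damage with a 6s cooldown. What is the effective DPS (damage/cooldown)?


DPS = damage / cooldown
= 2000 / 6
= 333.33

333.33 DPS


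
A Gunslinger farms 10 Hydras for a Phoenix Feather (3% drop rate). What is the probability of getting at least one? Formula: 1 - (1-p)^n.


P(at least one) = 1 - P(none) = 1 - (1-p)^n
p = 3/100 = 0.03
1 - p = 0.97
(1 - p)^10 = 0.97^10 = 0.737424
P(at least one) = 1 - 0.737424 = 0.2626

0.2626


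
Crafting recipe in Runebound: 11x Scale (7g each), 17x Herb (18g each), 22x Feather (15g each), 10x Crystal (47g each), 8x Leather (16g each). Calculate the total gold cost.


Cost breakdown:
  Scale: 11 * 7 = 77
  Herb: 17 * 18 = 306
  Feather: 22 * 15 = 330
  Crystal: 10 * 47 = 470
  Leather: 8 * 16 = 128
Total = 77 + 306 + 330 + 470 + 128 = 1311

1311 gold


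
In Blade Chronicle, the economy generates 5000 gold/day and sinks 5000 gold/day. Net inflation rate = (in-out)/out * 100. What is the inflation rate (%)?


Net gold = 5000 - 5000 = 0
Inflation rate = net / sunk * 100 = 0 / 5000 * 100
= 0.0 * 100
= 0.00%

0.00%


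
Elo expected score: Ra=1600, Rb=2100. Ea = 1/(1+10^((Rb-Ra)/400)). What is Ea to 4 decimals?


Elo expected score: Ea = 1/(1 + 10^((Rb-Ra)/400))
Rb - Ra = 2100 - 1600 = 500
(Rb-Ra)/400 = 500/400 = 1.25
10^1.25 = 17.782794
Ea = 1/(1 + 17.782794) = 1/18.782794 = 0.0532

0.0532


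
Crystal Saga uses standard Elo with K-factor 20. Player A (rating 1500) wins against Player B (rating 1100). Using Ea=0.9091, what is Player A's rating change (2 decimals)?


Elo update: delta = K * (S - Ea), where S = 1 (wins)
S - Ea = 1 - 0.9091 = 0.0909
Rating change = 20 * 0.0909
= 1.82

1.82 rating points


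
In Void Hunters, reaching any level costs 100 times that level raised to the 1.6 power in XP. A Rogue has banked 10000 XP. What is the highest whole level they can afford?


XP = 100 * level^1.6, so level = (XP / 100)^(1/1.6)
= (10000 / 100)^(1/1.6)
= 100.0^0.625
= 17.7828
Floor: level = 17

level 17


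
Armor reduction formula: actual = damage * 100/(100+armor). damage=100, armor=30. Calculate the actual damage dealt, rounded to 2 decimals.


actual = 100 * 100 / (100 + 30)
= 100 * 100 / 130
= 10000 / 130
= 76.92

76.92 damage


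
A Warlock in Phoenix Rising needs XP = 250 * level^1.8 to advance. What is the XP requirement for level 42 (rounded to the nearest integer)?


XP = 250 * level^1.8
Substitute level = 42:
XP = 250 * 42^1.8
= 250 * 835.312
= 208828

208828 XP


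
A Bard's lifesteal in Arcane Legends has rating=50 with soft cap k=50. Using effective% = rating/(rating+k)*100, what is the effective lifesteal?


effective% = rating / (rating + k) * 100
= 50 / (50 + 50) * 100
= 50 / 100 * 100
= 0.5 * 100
= 50.00%

50.00%


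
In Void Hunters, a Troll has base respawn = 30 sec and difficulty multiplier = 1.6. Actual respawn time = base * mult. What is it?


Respawn time = base * multiplier
= 30 * 1.6
= 48.0 seconds

48.0 seconds


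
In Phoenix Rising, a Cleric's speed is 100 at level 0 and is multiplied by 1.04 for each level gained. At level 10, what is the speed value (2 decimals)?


value = base * growth^level
= 100 * 1.04^10
= 100 * 1.480244
= 148.02

148.02 speed


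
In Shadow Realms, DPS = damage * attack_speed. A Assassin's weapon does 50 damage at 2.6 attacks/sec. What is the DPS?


DPS = damage * attack_speed
= 50 * 2.6
= 130.0

130.0 DPS


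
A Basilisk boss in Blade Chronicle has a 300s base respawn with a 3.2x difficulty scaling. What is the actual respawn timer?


Respawn time = base * multiplier
= 300 * 3.2
= 960.0 seconds

960.0 seconds


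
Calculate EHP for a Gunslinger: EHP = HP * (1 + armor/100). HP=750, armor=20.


EHP = 750 * (1 + 20/100)
= 750 * (1 + 0.2)
= 750 * 1.2
= 900.0

900.0 EHP


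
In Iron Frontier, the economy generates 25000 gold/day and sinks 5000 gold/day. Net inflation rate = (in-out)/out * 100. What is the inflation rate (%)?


Net gold = 25000 - 5000 = 20000
Inflation rate = net / sunk * 100 = 20000 / 5000 * 100
= 4.0 * 100
= 400.00%

400.00%


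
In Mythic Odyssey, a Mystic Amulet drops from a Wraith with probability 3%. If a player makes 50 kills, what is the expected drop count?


Expected drops = kills * (drop_rate / 100)
= 50 * (3 / 100)
= 50 * 0.03
= 1.5

1.5 drops


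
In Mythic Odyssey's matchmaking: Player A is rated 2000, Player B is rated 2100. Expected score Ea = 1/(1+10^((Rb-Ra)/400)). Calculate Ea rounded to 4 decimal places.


Elo expected score: Ea = 1/(1 + 10^((Rb-Ra)/400))
Rb - Ra = 2100 - 2000 = 100
(Rb-Ra)/400 = 100/400 = 0.25
10^0.25 = 1.778279
Ea = 1/(1 + 1.778279) = 1/2.778279 = 0.3599

0.3599


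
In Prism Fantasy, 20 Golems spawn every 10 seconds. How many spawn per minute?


Spawns per minute = count * (60 / interval)
= 20 * (60 / 10)
= 20 * 6.0
= 120.0

120.0 per minute
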